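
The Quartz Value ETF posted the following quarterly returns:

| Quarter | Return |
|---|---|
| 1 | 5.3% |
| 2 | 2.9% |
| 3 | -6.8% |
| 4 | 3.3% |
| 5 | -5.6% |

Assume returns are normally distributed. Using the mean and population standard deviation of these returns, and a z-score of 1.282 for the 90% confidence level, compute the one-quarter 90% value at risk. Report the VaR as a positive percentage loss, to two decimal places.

r̄ = (5.3 + 2.9 − 6.8 + 3.3 − 5.6) / 5 = -0.90 / 5 = -0.1800%
Σ(r − r̄)² = (5.3 − (-0.1800))² + (2.9 − (-0.1800))² + … = 124.8280
σ = √[124.8280 / 5] = 4.9966%
VaR = −(r̄ − z·σ) = −(-0.1800 − 1.282 × 4.9966) = −(-6.5856) = 6.5856%

6.59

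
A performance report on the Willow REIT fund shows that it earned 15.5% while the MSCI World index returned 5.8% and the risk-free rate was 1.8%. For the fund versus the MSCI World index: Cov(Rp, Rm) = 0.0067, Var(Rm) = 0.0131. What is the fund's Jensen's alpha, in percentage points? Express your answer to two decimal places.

11.65

β = Cov / Var = 0.0067 / 0.0131 = 0.5115
E[R] = Rf + β(Rm − Rf) = 1.8% + 0.5115 × (5.8% − 1.8%) = 3.8460%
α = Rp − E[R] = 15.5% − 3.8460% = 11.6540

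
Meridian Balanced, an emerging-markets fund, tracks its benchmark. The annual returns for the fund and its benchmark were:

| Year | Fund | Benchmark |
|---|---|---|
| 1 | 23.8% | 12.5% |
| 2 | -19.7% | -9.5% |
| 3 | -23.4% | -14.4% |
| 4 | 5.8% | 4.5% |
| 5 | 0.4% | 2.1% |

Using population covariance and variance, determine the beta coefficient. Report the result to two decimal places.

1.76

r̄p = -2.6200%,  r̄m = -0.9600%
Cov = Σ(rp − r̄p)(rm − r̄m) / 5 = 167.1948
Var(rm) = Σ(rm − r̄m)² / 5 = 94.7824
β = Cov / Var = 167.1948 / 94.7824 = 1.7640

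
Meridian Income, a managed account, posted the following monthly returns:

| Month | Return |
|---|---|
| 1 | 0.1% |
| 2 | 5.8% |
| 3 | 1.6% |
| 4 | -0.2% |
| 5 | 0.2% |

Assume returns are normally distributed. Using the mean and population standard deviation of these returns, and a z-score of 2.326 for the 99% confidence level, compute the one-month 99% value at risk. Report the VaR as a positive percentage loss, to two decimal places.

r̄ = (0.1 + 5.8 + 1.6 − 0.2 + 0.2) / 5 = 7.50 / 5 = 1.5000%
Σ(r − r̄)² = (0.1 − 1.5000)² + (5.8 − 1.5000)² + … = 25.0400
population σ = √(25.0400 / 5) = √5.0080 = 2.2379%
VaR = −(r̄ − z·σ) = −(1.5000 − 2.326 × 2.2379) = −(-3.7054) = 3.7054%

3.71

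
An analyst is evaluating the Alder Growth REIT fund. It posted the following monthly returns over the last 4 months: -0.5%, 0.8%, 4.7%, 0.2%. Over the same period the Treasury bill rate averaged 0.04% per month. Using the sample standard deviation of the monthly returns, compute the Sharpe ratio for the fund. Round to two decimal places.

0.54

μ = (-0.5 + 0.8 + 4.7 + 0.2) / 4 = 1.3000%
Sample σ = √[Σ(r − μ)² / 3] = √[16.2600 / 3] = √5.4200 = 2.3281%
Sharpe = (μ − rf) / σ = (1.3000 − 0.04) / 2.3281 = 1.2600 / 2.3281 = 0.5412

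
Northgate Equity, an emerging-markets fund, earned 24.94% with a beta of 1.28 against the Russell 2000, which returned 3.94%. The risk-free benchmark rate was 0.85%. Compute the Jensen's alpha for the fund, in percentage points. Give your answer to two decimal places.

20.13

CAPM expected return = Rf + β(Rm − Rf) = 0.85% + 1.28 × (3.94% − 0.85%) = 0.85 + 1.28 × 3.09 = 4.8052%
Jensen's α = Rp − E[R] = 24.94% − 4.8052% = 20.1348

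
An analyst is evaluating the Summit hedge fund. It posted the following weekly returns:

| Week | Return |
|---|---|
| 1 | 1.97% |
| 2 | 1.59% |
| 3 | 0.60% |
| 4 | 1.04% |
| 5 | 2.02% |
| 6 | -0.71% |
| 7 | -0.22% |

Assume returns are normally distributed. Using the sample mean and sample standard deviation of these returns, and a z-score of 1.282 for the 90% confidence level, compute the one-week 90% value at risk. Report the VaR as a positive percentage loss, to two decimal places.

Mean return μ = 6.290 / 7 = 0.8986%
Σ(r − μ)² = (1.97 − 0.8986)² + (1.59 − 0.8986)² + (0.6 − 0.8986)² + … = 6.8315
σ = √[6.8315 / 6] = 1.0670%
VaR = −(μ − z·σ) = −(0.8986 − 1.282 × 1.0670) = −(-0.4693) = 0.4693%

0.47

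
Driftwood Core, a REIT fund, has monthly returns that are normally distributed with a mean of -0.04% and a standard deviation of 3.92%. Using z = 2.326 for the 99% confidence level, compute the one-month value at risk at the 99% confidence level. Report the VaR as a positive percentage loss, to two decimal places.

VaR (as % loss) = −(μ − z·σ) = −(-0.04% − 2.326 × 3.92%) = −(-9.15792%) = 9.15792%

9.16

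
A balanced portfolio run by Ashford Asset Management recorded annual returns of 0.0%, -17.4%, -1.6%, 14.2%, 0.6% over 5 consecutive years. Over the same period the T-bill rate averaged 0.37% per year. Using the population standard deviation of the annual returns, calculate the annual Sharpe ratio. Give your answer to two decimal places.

r̄ = (0 − 17.4 − 1.6 + 14.2 + 0.6) / 5 = -0.8400%
Σ(r − r̄)² = 503.7920; population σ = √(503.7920/5) = 10.0378%
Sharpe = (r̄ − rf) / σ = (-0.8400 − 0.37) / 10.0378 = -1.2100 / 10.0378 = -0.1205

-0.12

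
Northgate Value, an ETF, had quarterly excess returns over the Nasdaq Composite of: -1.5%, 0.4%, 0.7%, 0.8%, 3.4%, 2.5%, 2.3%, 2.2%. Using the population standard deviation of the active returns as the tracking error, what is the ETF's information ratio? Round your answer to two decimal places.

μ = (-1.5 + 0.4 + 0.7 + 0.8 + 3.4 + 2.5 + 2.3 + 2.2) / 8 = 10.80 / 8 = 1.3500%
Population std dev = √[16.9000 / 8] = 1.4534%
IR = μ / tracking error = 1.3500 / 1.4534 = 0.9289

0.93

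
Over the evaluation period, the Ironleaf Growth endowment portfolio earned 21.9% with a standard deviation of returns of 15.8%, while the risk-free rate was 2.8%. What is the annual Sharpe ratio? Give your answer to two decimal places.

1.21

Sharpe = (Rp − Rf) / σp = (21.9% − 2.8%) / 15.8% = 19.10% / 15.8% = 1.2089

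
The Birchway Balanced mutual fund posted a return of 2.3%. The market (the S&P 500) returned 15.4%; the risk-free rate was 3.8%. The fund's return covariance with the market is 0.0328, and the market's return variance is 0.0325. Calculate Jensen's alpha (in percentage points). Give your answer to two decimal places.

β = Cov / Var = 0.0328 / 0.0325 = 1.0092
E[R] = Rf + β(Rm − Rf) = 3.8% + 1.0092 × (15.4% − 3.8%) = 15.5067%
α = Rp − E[R] = 2.3% − 15.5067% = -13.2067

-13.21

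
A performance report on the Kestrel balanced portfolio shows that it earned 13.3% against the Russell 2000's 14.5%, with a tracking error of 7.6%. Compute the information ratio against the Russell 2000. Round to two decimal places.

-0.16

IR = (Rp − Rb) / TE = (13.3% − 14.5%) / 7.6% = -1.20% / 7.6% = -0.1579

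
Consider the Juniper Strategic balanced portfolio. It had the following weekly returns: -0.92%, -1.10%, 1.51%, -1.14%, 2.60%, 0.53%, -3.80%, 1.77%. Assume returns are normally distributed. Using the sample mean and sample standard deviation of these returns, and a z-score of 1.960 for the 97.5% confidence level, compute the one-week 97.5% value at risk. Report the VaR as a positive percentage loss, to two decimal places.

4.14

r̄ = (-0.92 − 1.1 + 1.51 − 1.14 + 2.6 + 0.53 − 3.8 + 1.77) / 8 = -0.550 / 8 = -0.0688%
Sample σ = √[Σ(r − r̄)² / 7] = √[30.2121 / 7] = √4.3160 = 2.0775%
VaR = −(r̄ − z·σ) = −(-0.0688 − 1.960 × 2.0775) = −(-4.1407) = 4.1407%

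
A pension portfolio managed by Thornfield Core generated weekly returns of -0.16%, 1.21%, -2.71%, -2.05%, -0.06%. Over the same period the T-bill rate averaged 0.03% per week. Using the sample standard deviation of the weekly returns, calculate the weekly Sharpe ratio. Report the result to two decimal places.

r̄ = (-0.16 + 1.21 − 2.71 − 2.05 − 0.06) / 5 = -0.7540%
Sample std dev = √[10.1973 / 4] = 1.5967%
Sharpe = (r̄ − rf) / σ = (-0.7540 − 0.03) / 1.5967 = -0.7840 / 1.5967 = -0.4910

-0.49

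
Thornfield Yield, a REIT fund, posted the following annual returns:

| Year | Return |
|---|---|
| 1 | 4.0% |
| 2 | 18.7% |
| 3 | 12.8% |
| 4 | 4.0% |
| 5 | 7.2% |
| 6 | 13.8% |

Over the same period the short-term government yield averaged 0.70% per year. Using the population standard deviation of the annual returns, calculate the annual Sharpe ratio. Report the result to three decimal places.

1.724

r̄ = (4 + 18.7 + 12.8 + 4 + 7.2 + 13.8) / 6 = 10.0833%
Population σ = √[Σ(r − r̄)² / 6] = √[177.7683 / 6] = √29.6281 = 5.4432%
Sharpe = (r̄ − rf) / σ = (10.0833 − 0.7) / 5.4432 = 9.3833 / 5.4432 = 1.7239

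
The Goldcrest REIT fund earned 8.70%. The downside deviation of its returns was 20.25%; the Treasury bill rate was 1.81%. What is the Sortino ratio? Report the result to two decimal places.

Sortino = (Rp − Rf) / σd = (8.70% − 1.81%) / 20.25% = 6.89% / 20.25% = 0.3402

0.34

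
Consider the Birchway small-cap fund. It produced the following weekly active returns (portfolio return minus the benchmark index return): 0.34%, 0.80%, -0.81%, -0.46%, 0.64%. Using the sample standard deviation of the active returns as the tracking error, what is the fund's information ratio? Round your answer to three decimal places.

r̄ = (0.34 + 0.8 − 0.81 − 0.46 + 0.64) / 5 = 0.510 / 5 = 0.1020%
Σ(r − r̄)² = (0.34 − 0.1020)² + (0.8 − 0.1020)² + … = 1.9809
σ = √[1.9809 / 4] = 0.7037%
IR = r̄ / tracking error = 0.1020 / 0.7037 = 0.1449

0.145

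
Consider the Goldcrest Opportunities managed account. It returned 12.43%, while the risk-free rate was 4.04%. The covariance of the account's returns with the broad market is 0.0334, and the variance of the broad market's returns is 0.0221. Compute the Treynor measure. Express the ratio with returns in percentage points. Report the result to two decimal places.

β = Cov / Var = 0.0334 / 0.0221 = 1.5113
Treynor = (Rp − Rf) / β = (12.43% − 4.04%) / 1.5113 = 8.39 / 1.5113 = 5.5515

5.55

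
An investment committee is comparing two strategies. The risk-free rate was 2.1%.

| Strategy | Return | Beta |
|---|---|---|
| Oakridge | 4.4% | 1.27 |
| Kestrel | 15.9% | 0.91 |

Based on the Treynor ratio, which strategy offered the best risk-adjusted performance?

Oakridge: Treynor = (4.4% − 2.1%) / 1.27 = 1.811
Kestrel: Treynor = (15.9% − 2.1%) / 0.91 = 15.165
Highest: Kestrel (15.165).

Kestrel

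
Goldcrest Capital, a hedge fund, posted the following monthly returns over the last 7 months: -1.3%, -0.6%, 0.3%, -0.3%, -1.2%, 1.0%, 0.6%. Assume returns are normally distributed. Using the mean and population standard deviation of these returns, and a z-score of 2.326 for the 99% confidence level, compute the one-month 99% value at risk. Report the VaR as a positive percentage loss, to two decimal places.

2.12

μ = (-1.3 − 0.6 + 0.3 − 0.3 − 1.2 + 1 + 0.6) / 7 = -0.2143%
Σ(r − μ)² = 4.7086; population σ = √(4.7086/7) = 0.8202%
VaR = −(μ − z·σ) = −(-0.2143 − 2.326 × 0.8202) = −(-2.1221) = 2.1221%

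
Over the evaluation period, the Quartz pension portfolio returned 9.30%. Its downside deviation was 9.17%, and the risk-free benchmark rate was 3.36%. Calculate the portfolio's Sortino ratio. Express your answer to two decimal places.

Sortino = (Rp − Rf) / σd = (9.30% − 3.36%) / 9.17% = 5.94% / 9.17% = 0.6478

0.65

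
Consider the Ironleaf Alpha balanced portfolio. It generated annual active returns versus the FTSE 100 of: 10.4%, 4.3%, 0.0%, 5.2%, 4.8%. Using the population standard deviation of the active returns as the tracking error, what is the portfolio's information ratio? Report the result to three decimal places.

1.493

μ = (10.4 + 4.3 + 0 + 5.2 + 4.8) / 5 = 24.70 / 5 = 4.9400%
Σ(r − μ)² = (10.4 − 4.9400)² + (4.3 − 4.9400)² + … = 54.7120
population σ = √(54.7120 / 5) = √10.9424 = 3.3079%
IR = μ / tracking error = 4.9400 / 3.3079 = 1.4934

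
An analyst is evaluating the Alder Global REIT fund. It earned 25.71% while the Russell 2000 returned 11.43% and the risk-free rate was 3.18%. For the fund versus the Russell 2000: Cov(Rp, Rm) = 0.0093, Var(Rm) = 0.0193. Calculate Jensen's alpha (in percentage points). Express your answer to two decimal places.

18.55

β = Cov / Var = 0.0093 / 0.0193 = 0.4819
E[R] = Rf + β(Rm − Rf) = 3.18% + 0.4819 × (11.43% − 3.18%) = 7.1557%
α = Rp − E[R] = 25.71% − 7.1557% = 18.5543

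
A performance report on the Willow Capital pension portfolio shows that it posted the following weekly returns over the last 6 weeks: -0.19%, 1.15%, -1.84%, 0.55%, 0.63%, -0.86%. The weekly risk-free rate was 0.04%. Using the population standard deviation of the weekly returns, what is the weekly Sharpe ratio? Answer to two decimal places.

-0.13

r̄ = (-0.19 + 1.15 − 1.84 + 0.55 + 0.63 − 0.86) / 6 = -0.560 / 6 = -0.0933%
Population std dev = √[6.1309 / 6] = 1.0108%
Sharpe = (r̄ − rf) / σ = (-0.0933 − 0.04) / 1.0108 = -0.1333 / 1.0108 = -0.1319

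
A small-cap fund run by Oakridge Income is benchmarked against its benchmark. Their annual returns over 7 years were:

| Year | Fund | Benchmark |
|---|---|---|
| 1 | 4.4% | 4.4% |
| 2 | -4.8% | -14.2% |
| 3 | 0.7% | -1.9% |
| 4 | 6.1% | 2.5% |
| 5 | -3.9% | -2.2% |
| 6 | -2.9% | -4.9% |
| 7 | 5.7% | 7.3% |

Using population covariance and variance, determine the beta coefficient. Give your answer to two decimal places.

r̄p = 0.7571%,  r̄m = -1.2857%
Cov = Σ(rp − r̄p)(rm − r̄m) / 7 = 24.6649
Var(rm) = Σ(rm − r̄m)² / 7 = 43.0612
β = Cov / Var = 24.6649 / 43.0612 = 0.5728

0.57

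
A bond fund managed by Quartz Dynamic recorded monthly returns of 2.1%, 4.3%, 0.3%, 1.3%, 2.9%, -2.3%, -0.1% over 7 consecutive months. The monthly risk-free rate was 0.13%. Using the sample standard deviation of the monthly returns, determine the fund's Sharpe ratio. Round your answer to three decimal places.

Mean return r̄ = 8.50 / 7 = 1.2143%
Sample std dev = √[28.0686 / 6] = 2.1629%
Sharpe = (r̄ − rf) / σ = (1.2143 − 0.13) / 2.1629 = 1.0843 / 2.1629 = 0.5013

0.501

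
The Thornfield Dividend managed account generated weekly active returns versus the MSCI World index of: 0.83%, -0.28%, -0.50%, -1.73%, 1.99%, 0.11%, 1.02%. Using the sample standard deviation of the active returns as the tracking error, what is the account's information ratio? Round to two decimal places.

Mean return r̄ = 1.440 / 7 = 0.2057%
Sample std dev = √[8.7266 / 6] = 1.2060%
IR = r̄ / tracking error = 0.2057 / 1.2060 = 0.1706

0.17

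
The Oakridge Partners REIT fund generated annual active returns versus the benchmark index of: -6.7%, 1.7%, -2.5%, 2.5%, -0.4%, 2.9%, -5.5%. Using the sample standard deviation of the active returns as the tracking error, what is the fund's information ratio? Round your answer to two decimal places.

Mean return r̄ = -8.00 / 7 = -1.1429%
Σ(r − r̄)² = (-6.7 − (-1.1429))² + (1.7 − (-1.1429))² + (-2.5 − (-1.1429))² + … = 89.9571
σ = √[89.9571 / 6] = 3.8721%
IR = r̄ / tracking error = -1.1429 / 3.8721 = -0.2952

-0.30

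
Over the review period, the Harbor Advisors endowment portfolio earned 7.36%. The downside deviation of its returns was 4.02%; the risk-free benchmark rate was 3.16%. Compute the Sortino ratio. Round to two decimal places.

Sortino = (Rp − Rf) / σd = (7.36% − 3.16%) / 4.02% = 4.20% / 4.02% = 1.0448

1.04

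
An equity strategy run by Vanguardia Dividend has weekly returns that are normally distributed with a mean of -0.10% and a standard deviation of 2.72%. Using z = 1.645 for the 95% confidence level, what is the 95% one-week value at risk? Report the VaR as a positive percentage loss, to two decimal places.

4.57

VaR (as % loss) = −(μ − z·σ) = −(-0.10% − 1.645 × 2.72%) = −(-4.5744%) = 4.5744%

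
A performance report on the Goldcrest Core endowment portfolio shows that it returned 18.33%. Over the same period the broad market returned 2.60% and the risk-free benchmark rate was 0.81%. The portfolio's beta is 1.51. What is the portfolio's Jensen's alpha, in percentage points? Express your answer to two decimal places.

14.82

CAPM expected return = Rf + β(Rm − Rf) = 0.81% + 1.51 × (2.60% − 0.81%) = 0.81 + 1.51 × 1.79 = 3.5129%
Jensen's α = Rp − E[R] = 18.33% − 3.5129% = 14.8171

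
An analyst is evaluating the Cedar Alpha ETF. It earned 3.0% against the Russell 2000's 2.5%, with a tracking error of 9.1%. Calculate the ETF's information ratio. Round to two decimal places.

IR = (Rp − Rb) / TE = (3.0% − 2.5%) / 9.1% = 0.50% / 9.1% = 0.0549

0.05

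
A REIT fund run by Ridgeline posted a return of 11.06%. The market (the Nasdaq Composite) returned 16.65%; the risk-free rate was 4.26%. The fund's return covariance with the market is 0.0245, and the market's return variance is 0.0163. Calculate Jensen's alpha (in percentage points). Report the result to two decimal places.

β = Cov / Var = 0.0245 / 0.0163 = 1.5031
E[R] = Rf + β(Rm − Rf) = 4.26% + 1.5031 × (16.65% − 4.26%) = 22.8834%
α = Rp − E[R] = 11.06% − 22.8834% = -11.8234

-11.82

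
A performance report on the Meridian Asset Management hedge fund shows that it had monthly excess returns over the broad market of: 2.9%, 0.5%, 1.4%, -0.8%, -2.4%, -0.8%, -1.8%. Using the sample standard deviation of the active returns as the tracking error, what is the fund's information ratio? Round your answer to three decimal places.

-0.077

Mean return r̄ = -1.00 / 7 = -0.1429%
Σ(r − r̄)² = (2.9 − (-0.1429))² + (0.5 − (-0.1429))² + … = 20.7571
sample σ = √(20.7571 / 6) = √3.4595 = 1.8600%
IR = r̄ / tracking error = -0.1429 / 1.8600 = -0.0768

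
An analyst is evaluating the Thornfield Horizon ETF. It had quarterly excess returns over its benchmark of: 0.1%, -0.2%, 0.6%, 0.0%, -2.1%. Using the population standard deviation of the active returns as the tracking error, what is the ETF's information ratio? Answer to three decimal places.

r̄ = (0.1 − 0.2 + 0.6 + 0 − 2.1) / 5 = -0.3200%
Population σ = √[Σ(r − r̄)² / 5] = √[4.3080 / 5] = √0.8616 = 0.9282%
IR = r̄ / tracking error = -0.3200 / 0.9282 = -0.3448

-0.345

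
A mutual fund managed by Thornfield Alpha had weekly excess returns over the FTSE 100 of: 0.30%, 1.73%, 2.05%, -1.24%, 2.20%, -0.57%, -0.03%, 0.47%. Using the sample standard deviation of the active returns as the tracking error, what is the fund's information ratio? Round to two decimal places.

r̄ = (0.3 + 1.73 + 2.05 − 1.24 + 2.2 − 0.57 − 0.03 + 0.47) / 8 = 4.910 / 8 = 0.6138%
Σ(r − r̄)² = (0.3 − 0.6138)² + (1.73 − 0.6138)² + (2.05 − 0.6138)² + … = 11.1962
sample σ = √(11.1962 / 7) = √1.5995 = 1.2647%
IR = r̄ / tracking error = 0.6138 / 1.2647 = 0.4853

0.49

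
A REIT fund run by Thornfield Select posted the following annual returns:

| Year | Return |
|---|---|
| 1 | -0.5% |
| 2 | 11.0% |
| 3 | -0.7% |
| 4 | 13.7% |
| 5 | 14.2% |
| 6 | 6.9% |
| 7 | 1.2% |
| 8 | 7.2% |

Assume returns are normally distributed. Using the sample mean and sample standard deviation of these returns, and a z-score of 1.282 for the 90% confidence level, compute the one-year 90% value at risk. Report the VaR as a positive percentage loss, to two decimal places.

r̄ = (-0.5 + 11 − 0.7 + 13.7 + 14.2 + 6.9 + 1.2 + 7.2) / 8 = 6.6250%
Sample std dev = √[260.8350 / 7] = 6.1043%
VaR = −(r̄ − z·σ) = −(6.6250 − 1.282 × 6.1043) = −(-1.2007) = 1.2007%

1.20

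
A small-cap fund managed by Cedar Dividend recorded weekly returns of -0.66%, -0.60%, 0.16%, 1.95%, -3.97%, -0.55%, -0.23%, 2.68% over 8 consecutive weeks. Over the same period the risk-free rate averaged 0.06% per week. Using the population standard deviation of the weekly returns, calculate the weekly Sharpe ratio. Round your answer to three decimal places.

r̄ = (-0.66 − 0.6 + 0.16 + 1.95 − 3.97 − 0.55 − 0.23 + 2.68) / 8 = -1.220 / 8 = -0.1525%
Population std dev = √[27.7364 / 8] = 1.8620%
Sharpe = (r̄ − rf) / σ = (-0.1525 − 0.06) / 1.8620 = -0.2125 / 1.8620 = -0.1141

-0.114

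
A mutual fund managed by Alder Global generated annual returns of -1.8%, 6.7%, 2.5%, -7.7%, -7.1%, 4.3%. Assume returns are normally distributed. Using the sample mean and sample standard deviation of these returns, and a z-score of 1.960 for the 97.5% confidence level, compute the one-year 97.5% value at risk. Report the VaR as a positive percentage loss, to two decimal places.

12.31

Mean return r̄ = -3.10 / 6 = -0.5167%
Sample σ = √[Σ(r − r̄)² / 5] = √[180.9683 / 5] = √36.1937 = 6.0161%
VaR = −(r̄ − z·σ) = −(-0.5167 − 1.960 × 6.0161) = −(-12.3083) = 12.3083%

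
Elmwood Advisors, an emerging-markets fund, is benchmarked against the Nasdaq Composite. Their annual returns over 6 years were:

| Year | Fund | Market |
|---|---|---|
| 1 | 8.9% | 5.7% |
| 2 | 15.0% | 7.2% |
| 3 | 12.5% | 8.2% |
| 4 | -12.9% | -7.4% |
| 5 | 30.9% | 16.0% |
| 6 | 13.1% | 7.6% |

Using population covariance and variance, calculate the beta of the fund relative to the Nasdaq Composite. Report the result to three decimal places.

1.843

r̄p = 11.2500%,  r̄m = 6.2167%
Cov = Σ(rp − r̄p)(rm − r̄m) / 6 = 88.5042
Var(rm) = Σ(rm − r̄m)² / 6 = 48.0347
β = Cov / Var = 88.5042 / 48.0347 = 1.8425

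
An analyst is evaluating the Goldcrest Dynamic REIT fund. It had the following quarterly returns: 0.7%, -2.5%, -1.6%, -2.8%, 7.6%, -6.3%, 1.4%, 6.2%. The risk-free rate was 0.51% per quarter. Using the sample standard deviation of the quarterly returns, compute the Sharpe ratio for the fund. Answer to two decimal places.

-0.04

r̄ = (0.7 − 2.5 − 1.6 − 2.8 + 7.6 − 6.3 + 1.4 + 6.2) / 8 = 2.70 / 8 = 0.3375%
Sample std dev = √[154.0788 / 7] = 4.6916%
Sharpe = (r̄ − rf) / σ = (0.3375 − 0.51) / 4.6916 = -0.1725 / 4.6916 = -0.0368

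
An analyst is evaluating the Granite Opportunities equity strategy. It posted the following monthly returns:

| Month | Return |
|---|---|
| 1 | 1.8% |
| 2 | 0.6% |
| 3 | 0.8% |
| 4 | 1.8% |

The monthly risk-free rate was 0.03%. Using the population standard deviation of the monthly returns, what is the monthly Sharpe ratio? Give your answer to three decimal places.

μ = (1.8 + 0.6 + 0.8 + 1.8) / 4 = 1.2500%
Σ(r − μ)² = (1.8 − 1.2500)² + (0.6 − 1.2500)² + … = 1.2300
σ = √[1.2300 / 4] = 0.5545%
Sharpe = (μ − rf) / σ = (1.2500 − 0.03) / 0.5545 = 1.2200 / 0.5545 = 2.2002

2.200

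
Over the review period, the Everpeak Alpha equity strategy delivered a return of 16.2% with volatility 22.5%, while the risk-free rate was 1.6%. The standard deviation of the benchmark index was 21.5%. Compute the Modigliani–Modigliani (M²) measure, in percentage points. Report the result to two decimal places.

15.55

Sharpe = (Rp − Rf) / σp = (16.2% − 1.6%) / 22.5% = 0.6489
M² = Rf + Sharpe × σm = 1.6% + 0.6489 × 21.5% = 15.5514%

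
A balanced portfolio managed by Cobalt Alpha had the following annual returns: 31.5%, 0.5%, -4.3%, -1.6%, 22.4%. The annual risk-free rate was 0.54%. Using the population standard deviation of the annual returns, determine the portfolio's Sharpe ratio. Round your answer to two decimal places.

r̄ = (31.5 + 0.5 − 4.3 − 1.6 + 22.4) / 5 = 48.50 / 5 = 9.7000%
Σ(r − r̄)² = 1044.8600; population σ = √(1044.8600/5) = 14.4559%
Sharpe = (r̄ − rf) / σ = (9.7000 − 0.54) / 14.4559 = 9.1600 / 14.4559 = 0.6337

0.63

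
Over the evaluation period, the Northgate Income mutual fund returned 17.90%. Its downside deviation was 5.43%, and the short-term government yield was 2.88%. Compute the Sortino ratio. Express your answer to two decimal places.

Sortino = (Rp − Rf) / σd = (17.90% − 2.88%) / 5.43% = 15.02% / 5.43% = 2.7661

2.77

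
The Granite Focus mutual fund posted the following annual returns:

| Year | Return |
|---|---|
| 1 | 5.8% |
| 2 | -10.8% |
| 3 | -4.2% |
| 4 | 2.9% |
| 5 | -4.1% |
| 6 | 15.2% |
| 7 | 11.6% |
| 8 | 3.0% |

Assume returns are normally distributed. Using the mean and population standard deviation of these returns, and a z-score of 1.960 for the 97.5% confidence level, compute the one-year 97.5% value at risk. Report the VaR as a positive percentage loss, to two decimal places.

13.39

r̄ = (5.8 − 10.8 − 4.2 + 2.9 − 4.1 + 15.2 + 11.6 + 3) / 8 = 19.40 / 8 = 2.4250%
Σ(r − r̄)² = 520.6950; population σ = √(520.6950/8) = 8.0676%
VaR = −(r̄ − z·σ) = −(2.4250 − 1.960 × 8.0676) = −(-13.3875) = 13.3875%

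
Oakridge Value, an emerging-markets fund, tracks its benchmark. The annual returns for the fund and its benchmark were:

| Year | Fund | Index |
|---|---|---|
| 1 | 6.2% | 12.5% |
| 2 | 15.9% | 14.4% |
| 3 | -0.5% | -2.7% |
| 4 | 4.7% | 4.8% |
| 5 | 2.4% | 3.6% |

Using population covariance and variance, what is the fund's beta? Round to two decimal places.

0.78

r̄p = 5.7400%,  r̄m = 6.5200%
Cov = Σ(rp − r̄p)(rm − r̄m) / 5 = 30.3772
Var(rm) = Σ(rm − r̄m)² / 5 = 38.8696
β = Cov / Var = 30.3772 / 38.8696 = 0.7815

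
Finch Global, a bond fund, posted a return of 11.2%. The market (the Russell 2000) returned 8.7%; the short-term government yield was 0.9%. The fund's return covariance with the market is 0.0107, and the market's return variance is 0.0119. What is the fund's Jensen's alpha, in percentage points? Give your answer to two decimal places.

β = Cov / Var = 0.0107 / 0.0119 = 0.8992
E[R] = Rf + β(Rm − Rf) = 0.9% + 0.8992 × (8.7% − 0.9%) = 7.9138%
α = Rp − E[R] = 11.2% − 7.9138% = 3.2862

3.29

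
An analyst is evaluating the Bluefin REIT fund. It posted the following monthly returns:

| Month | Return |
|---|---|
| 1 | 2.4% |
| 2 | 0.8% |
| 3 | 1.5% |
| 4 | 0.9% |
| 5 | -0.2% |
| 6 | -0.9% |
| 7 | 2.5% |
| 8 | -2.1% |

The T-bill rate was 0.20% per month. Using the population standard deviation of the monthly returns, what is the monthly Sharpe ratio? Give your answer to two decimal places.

Mean return r̄ = 4.90 / 8 = 0.6125%
Σ(r − r̄)² = 17.9688; population σ = √(17.9688/8) = 1.4987%
Sharpe = (r̄ − rf) / σ = (0.6125 − 0.2) / 1.4987 = 0.4125 / 1.4987 = 0.2752

0.28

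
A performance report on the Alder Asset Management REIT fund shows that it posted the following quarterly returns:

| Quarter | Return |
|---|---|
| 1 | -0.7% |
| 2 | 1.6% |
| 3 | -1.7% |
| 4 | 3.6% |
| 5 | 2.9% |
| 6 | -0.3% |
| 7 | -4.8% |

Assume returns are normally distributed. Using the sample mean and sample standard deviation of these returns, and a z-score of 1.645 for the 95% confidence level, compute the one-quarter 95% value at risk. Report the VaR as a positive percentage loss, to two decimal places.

r̄ = (-0.7 + 1.6 − 1.7 + 3.6 + 2.9 − 0.3 − 4.8) / 7 = 0.0857%
Sample σ = √[Σ(r − r̄)² / 6] = √[50.3886 / 6] = √8.3981 = 2.8979%
VaR = −(r̄ − z·σ) = −(0.0857 − 1.645 × 2.8979) = −(-4.6813) = 4.6813%

4.68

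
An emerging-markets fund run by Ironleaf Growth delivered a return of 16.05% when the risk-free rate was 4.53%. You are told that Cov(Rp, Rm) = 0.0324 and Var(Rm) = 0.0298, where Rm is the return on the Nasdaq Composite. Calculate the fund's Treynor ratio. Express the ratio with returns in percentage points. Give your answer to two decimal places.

10.60

β = Cov / Var = 0.0324 / 0.0298 = 1.0872
Treynor = (Rp − Rf) / β = (16.05% − 4.53%) / 1.0872 = 11.52 / 1.0872 = 10.5960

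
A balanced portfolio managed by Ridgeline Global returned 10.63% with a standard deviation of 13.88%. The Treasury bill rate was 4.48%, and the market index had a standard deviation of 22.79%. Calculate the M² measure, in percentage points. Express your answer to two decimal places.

Sharpe = (Rp − Rf) / σp = (10.63% − 4.48%) / 13.88% = 0.4431
M² = Rf + Sharpe × σm = 4.48% + 0.4431 × 22.79% = 14.5782%

14.58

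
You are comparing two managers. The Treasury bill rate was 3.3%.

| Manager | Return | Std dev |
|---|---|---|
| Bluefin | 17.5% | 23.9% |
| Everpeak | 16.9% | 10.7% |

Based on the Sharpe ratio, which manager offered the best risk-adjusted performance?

Everpeak

Bluefin: Sharpe ratio = (17.5% − 3.3%) / 23.9% = 0.594
Everpeak: Sharpe ratio = (16.9% − 3.3%) / 10.7% = 1.271
Highest: Everpeak (1.271).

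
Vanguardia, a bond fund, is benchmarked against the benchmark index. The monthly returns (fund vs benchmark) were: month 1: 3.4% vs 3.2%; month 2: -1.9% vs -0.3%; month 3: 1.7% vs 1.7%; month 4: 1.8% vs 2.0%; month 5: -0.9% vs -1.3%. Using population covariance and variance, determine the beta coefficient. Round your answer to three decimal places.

r̄p = 0.8200%,  r̄m = 1.0600%
Cov = Σ(rp − r̄p)(rm − r̄m) / 5 = 2.9528
Var(rm) = Σ(rm − r̄m)² / 5 = 2.6584
β = Cov / Var = 2.9528 / 2.6584 = 1.1107

1.111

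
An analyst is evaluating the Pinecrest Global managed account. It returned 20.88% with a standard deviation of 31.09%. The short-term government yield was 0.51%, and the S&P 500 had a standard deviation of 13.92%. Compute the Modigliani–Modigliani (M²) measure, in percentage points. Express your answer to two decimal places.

9.63

Sharpe = (Rp − Rf) / σp = (20.88% − 0.51%) / 31.09% = 0.6552
M² = Rf + Sharpe × σm = 0.51% + 0.6552 × 13.92% = 9.6304%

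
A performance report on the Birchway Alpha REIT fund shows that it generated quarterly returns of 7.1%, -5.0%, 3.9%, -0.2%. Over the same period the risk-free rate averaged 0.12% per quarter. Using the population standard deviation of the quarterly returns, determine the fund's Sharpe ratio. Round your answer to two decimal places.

μ = (7.1 − 5 + 3.9 − 0.2) / 4 = 5.80 / 4 = 1.4500%
Σ(r − μ)² = 82.2500; population σ = √(82.2500/4) = 4.5346%
Sharpe = (μ − rf) / σ = (1.4500 − 0.12) / 4.5346 = 1.3300 / 4.5346 = 0.2933

0.29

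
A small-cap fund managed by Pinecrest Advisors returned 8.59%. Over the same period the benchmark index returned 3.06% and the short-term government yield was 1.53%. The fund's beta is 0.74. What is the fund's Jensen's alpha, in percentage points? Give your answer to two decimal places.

CAPM expected return = Rf + β(Rm − Rf) = 1.53% + 0.74 × (3.06% − 1.53%) = 1.53 + 0.74 × 1.53 = 2.6622%
Jensen's α = Rp − E[R] = 8.59% − 2.6622% = 5.9278

5.93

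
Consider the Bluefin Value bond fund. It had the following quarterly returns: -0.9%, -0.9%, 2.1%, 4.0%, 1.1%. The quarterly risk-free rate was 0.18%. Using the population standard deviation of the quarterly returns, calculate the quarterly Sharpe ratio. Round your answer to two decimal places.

0.48

r̄ = (-0.9 − 0.9 + 2.1 + 4 + 1.1) / 5 = 1.0800%
Population std dev = √[17.4080 / 5] = 1.8659%
Sharpe = (r̄ − rf) / σ = (1.0800 − 0.18) / 1.8659 = 0.9000 / 1.8659 = 0.4823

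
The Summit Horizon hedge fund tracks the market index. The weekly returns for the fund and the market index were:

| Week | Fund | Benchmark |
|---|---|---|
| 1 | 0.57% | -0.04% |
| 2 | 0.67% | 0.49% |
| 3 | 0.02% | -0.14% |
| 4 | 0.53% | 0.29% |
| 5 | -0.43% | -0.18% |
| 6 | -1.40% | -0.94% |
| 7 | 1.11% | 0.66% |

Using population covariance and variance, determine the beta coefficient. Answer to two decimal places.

1.51

r̄p = 0.1529%,  r̄m = 0.0200%
Cov = Σ(rp − r̄p)(rm − r̄m) / 7 = 0.3659
Var(rm) = Σ(rm − r̄m)² / 7 = 0.2420
β = Cov / Var = 0.3659 / 0.2420 = 1.5120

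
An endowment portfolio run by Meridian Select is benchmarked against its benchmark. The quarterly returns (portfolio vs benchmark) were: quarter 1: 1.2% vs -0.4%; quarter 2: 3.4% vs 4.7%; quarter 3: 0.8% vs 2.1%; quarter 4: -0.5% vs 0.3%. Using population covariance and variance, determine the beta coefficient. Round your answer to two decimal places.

0.57

r̄p = 1.2250%,  r̄m = 1.6750%
Cov = Σ(rp − r̄p)(rm − r̄m) / 4 = 2.2056
Var(rm) = Σ(rm − r̄m)² / 4 = 3.8819
β = Cov / Var = 2.2056 / 3.8819 = 0.5682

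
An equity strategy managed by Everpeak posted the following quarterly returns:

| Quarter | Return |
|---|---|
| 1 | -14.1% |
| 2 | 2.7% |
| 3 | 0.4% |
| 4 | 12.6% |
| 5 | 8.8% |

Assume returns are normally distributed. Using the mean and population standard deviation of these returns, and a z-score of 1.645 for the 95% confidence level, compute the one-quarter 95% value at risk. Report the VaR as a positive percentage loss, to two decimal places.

13.01

Mean return μ = 10.40 / 5 = 2.0800%
Population std dev = √[420.8280 / 5] = 9.1742%
VaR = −(μ − z·σ) = −(2.0800 − 1.645 × 9.1742) = −(-13.0116) = 13.0116%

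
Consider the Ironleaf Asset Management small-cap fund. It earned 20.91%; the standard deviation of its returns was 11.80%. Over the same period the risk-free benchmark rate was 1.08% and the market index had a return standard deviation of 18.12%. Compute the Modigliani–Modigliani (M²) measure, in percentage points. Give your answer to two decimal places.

Sharpe = (Rp − Rf) / σp = (20.91% − 1.08%) / 11.80% = 1.6805
M² = Rf + Sharpe × σm = 1.08% + 1.6805 × 18.12% = 31.5307%

31.53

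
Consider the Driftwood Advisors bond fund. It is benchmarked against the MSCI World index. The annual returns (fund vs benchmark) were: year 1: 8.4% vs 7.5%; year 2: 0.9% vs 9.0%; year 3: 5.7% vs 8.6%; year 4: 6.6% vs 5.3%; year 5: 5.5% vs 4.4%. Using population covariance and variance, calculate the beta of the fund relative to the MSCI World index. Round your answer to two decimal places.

-0.57

r̄p = 5.4200%,  r̄m = 6.9600%
Cov = Σ(rp − r̄p)(rm − r̄m) / 5 = -1.8632
Var(rm) = Σ(rm − r̄m)² / 5 = 3.2904
β = Cov / Var = -1.8632 / 3.2904 = -0.5663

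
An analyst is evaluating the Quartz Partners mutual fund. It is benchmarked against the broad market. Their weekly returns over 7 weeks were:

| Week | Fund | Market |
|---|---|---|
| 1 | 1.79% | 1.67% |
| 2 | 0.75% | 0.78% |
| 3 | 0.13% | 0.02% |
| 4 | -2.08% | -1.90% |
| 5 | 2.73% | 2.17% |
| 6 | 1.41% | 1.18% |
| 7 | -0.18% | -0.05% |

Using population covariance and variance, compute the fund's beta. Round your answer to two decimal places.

r̄p = 0.6500%,  r̄m = 0.5529%
Cov = Σ(rp − r̄p)(rm − r̄m) / 7 = 1.8015
Var(rm) = Σ(rm − r̄m)² / 7 = 1.5674
β = Cov / Var = 1.8015 / 1.5674 = 1.1494

1.15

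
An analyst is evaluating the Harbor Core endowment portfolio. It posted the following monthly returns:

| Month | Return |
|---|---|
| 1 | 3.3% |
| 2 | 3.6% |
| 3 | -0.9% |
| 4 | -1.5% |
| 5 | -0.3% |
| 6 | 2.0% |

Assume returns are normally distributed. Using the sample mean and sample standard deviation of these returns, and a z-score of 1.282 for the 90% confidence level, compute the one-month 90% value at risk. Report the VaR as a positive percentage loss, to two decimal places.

1.81

Mean return r̄ = 6.20 / 6 = 1.0333%
Sample std dev = √[24.5933 / 5] = 2.2178%
VaR = −(r̄ − z·σ) = −(1.0333 − 1.282 × 2.2178) = −(-1.8099) = 1.8099%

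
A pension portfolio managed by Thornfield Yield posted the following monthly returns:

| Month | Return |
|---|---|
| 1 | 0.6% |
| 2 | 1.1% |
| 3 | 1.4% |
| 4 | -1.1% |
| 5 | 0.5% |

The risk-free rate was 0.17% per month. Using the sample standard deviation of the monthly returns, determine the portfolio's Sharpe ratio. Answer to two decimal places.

μ = (0.6 + 1.1 + 1.4 − 1.1 + 0.5) / 5 = 2.50 / 5 = 0.5000%
Sample σ = √[Σ(r − μ)² / 4] = √[3.7400 / 4] = √0.9350 = 0.9670%
Sharpe = (μ − rf) / σ = (0.5000 − 0.17) / 0.9670 = 0.3300 / 0.9670 = 0.3413

0.34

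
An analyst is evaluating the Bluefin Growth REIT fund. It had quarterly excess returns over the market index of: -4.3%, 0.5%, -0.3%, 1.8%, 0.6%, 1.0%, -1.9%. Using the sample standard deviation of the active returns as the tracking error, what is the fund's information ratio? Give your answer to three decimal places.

-0.178

r̄ = (-4.3 + 0.5 − 0.3 + 1.8 + 0.6 + 1 − 1.9) / 7 = -2.60 / 7 = -0.3714%
Σ(r − r̄)² = 26.0743; sample σ = √(26.0743/6) = 2.0846%
IR = r̄ / tracking error = -0.3714 / 2.0846 = -0.1782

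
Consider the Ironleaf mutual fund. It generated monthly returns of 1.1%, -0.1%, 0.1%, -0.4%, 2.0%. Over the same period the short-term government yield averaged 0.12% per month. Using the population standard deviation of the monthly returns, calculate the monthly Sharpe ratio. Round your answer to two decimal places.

Mean return r̄ = 2.70 / 5 = 0.5400%
Σ(r − r̄)² = (1.1 − 0.5400)² + (-0.1 − 0.5400)² + (0.1 − 0.5400)² + … = 3.9320
σ = √[3.9320 / 5] = 0.8868%
Sharpe = (r̄ − rf) / σ = (0.5400 − 0.12) / 0.8868 = 0.4200 / 0.8868 = 0.4736

0.47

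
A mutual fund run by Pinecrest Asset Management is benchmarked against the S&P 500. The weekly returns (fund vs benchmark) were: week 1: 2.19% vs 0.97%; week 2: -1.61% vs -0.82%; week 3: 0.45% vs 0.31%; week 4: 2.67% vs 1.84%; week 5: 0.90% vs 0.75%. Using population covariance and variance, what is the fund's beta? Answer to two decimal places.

r̄p = 0.9200%,  r̄m = 0.6100%
Cov = Σ(rp − r̄p)(rm − r̄m) / 5 = 1.2732
Var(rm) = Σ(rm − r̄m)² / 5 = 0.7594
β = Cov / Var = 1.2732 / 0.7594 = 1.6766

1.68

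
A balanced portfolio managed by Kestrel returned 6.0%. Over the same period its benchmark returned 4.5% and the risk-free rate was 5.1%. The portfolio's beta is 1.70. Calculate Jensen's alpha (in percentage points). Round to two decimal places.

1.92

CAPM expected return = Rf + β(Rm − Rf) = 5.1% + 1.70 × (4.5% − 5.1%) = 5.1 + 1.70 × -0.60 = 4.0800%
Jensen's α = Rp − E[R] = 6.0% − 4.0800% = 1.9200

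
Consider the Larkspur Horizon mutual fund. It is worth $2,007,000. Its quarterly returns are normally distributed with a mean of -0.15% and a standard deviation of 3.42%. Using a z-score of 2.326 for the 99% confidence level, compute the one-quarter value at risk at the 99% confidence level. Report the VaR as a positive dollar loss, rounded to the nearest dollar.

Return at the 99% tail: μ − z·σ = -0.15% − 2.326 × 3.42% = -0.15 − 7.95492 = -8.10492%
VaR = −(-8.10492%) × $2,007,000 = 8.10492% × $2,007,000 = $162,666

$162,666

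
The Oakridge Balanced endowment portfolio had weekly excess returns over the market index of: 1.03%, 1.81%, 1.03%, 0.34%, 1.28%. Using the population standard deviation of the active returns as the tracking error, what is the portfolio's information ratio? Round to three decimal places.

2.316

r̄ = (1.03 + 1.81 + 1.03 + 0.34 + 1.28) / 5 = 5.490 / 5 = 1.0980%
Σ(r − r̄)² = (1.03 − 1.0980)² + (1.81 − 1.0980)² + (1.03 − 1.0980)² + … = 1.1239
σ = √[1.1239 / 5] = 0.4741%
IR = r̄ / tracking error = 1.0980 / 0.4741 = 2.3160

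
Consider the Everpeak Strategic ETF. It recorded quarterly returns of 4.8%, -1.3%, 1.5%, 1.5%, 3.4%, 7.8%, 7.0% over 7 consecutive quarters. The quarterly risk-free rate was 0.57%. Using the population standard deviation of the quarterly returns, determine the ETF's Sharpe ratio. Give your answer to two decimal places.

r̄ = (4.8 − 1.3 + 1.5 + 1.5 + 3.4 + 7.8 + 7) / 7 = 3.5286%
Population std dev = √[63.4743 / 7] = 3.0113%
Sharpe = (r̄ − rf) / σ = (3.5286 − 0.57) / 3.0113 = 2.9586 / 3.0113 = 0.9825

0.98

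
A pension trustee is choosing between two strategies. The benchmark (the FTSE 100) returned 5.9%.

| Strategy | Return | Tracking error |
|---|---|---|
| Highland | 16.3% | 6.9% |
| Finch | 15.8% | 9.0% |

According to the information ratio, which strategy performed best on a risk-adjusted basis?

Highland

Highland: IR = (16.3% − 5.9%) / 6.9% = 1.507
Finch: IR = (15.8% − 5.9%) / 9.0% = 1.100
Highest: Highland (1.507).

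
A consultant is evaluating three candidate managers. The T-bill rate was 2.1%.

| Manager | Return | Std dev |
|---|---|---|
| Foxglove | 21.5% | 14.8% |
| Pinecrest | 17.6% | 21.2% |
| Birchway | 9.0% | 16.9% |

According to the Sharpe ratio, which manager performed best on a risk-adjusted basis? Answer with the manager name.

Foxglove

Foxglove: Sharpe ratio = (21.5% − 2.1%) / 14.8% = 1.311
Pinecrest: Sharpe ratio = (17.6% − 2.1%) / 21.2% = 0.731
Birchway: Sharpe ratio = (9.0% − 2.1%) / 16.9% = 0.408
Highest: Foxglove (1.311).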